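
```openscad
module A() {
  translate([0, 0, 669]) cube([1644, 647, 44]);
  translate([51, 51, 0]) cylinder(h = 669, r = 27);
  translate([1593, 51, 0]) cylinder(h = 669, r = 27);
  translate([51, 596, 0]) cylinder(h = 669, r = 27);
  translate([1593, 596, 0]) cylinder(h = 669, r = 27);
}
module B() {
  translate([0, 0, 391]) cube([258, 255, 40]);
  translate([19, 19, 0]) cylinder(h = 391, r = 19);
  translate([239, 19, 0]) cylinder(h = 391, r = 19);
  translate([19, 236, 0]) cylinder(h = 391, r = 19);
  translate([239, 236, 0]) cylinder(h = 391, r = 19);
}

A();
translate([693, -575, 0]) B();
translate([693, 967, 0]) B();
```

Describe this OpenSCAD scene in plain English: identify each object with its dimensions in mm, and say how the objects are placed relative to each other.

A is a table: top 1644 mm (x) × 647 mm (y), 44 mm thick, upper face at z = 713 mm, on four round legs of 54 mm diameter, each leg's bounding box inset 24 mm from the nearest pair of top edges, running from z = 0 to the bottom of the top.

B is a four-legged stool. The seat is 258×255 mm, 40 mm thick, top at z = 431 mm. It stands on four round legs, each 38 mm in diameter, from z = 0 to the seat underside, each leg's axis is inset half a diameter from the nearest pair of seat edges (so the leg's bounding box is flush with the corner).

Two stools sit around the table at the −y, +y sides.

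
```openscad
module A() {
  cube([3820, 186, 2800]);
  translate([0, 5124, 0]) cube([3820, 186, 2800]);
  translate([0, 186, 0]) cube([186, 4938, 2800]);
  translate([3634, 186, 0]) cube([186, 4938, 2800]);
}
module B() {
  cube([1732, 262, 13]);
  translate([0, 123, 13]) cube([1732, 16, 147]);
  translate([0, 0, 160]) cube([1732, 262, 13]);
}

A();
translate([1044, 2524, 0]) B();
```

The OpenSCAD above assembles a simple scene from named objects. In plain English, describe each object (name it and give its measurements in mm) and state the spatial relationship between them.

A is the wall frame of a small rectangular building: four walls, each 2800 mm tall and 186 mm thick, enclosing a footprint 3820 mm (x) by 5310 mm (y) outside-to-outside, with no floor or roof. The front and back walls (the −y and +y sides) span the full width; the two side walls fit between them.

B is an I-beam lying along x, 1732 mm long. Overall section height 173 mm. Two flanges 262 mm wide (y) and 13 mm thick, one on the floor and one at the top; a web 16 mm thick runs between them, centred on the flange width.

The I-beam sits inside the house frame, centred.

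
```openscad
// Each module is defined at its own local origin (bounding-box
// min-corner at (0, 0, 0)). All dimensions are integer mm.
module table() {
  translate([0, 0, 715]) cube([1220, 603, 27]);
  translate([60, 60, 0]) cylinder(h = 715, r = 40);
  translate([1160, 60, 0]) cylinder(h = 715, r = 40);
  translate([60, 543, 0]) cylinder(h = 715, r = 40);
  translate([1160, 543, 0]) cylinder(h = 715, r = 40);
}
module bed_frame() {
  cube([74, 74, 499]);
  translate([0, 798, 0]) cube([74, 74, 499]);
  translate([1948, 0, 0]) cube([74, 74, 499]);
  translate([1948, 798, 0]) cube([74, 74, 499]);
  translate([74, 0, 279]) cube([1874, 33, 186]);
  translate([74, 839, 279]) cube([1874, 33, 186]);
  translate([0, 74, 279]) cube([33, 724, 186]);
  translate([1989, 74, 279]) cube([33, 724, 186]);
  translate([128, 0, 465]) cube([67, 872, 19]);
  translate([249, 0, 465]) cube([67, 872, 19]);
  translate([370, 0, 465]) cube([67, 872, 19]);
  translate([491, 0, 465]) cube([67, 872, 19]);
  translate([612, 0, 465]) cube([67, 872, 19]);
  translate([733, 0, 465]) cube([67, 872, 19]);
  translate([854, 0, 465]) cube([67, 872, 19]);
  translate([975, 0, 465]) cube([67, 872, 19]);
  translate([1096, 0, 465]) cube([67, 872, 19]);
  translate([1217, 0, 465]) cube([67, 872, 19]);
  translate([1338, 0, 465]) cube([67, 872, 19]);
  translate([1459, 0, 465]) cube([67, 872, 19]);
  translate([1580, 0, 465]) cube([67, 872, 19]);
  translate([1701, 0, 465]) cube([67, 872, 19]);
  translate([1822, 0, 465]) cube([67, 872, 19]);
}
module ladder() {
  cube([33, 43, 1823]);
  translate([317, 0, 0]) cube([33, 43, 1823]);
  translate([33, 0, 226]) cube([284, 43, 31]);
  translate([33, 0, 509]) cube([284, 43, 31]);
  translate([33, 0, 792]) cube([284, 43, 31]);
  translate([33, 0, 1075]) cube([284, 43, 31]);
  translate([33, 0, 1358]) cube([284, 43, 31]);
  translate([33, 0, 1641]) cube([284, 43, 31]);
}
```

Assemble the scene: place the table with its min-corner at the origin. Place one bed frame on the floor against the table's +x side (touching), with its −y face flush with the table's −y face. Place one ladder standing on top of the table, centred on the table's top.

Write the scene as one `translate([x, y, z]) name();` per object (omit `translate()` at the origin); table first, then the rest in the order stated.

table();
translate([1220, 0, 0]) bed_frame();
translate([435, 280, 742]) ladder();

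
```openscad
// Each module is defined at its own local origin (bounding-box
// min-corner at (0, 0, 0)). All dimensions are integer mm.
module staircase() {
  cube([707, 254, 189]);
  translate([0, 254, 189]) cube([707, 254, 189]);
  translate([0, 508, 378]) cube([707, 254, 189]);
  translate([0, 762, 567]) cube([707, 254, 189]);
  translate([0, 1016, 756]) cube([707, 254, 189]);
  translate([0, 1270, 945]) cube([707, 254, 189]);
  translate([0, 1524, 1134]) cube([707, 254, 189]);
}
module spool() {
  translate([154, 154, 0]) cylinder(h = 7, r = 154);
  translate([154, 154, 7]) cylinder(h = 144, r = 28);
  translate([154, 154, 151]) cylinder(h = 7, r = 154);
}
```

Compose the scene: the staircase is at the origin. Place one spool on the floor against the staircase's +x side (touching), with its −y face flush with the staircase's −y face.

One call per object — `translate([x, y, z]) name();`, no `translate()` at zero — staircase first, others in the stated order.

staircase();
translate([707, 0, 0]) spool();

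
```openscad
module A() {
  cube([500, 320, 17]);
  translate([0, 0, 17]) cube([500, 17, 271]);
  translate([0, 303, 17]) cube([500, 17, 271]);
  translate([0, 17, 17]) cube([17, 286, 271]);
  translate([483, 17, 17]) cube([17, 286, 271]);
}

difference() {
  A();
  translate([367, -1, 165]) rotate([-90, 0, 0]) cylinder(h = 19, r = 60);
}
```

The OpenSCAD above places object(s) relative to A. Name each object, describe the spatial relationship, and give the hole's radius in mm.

A is an open box. The open box has a circular hole through its front wall. The hole's radius is 60 mm.

The subtracted cylinder has r = 60 mm.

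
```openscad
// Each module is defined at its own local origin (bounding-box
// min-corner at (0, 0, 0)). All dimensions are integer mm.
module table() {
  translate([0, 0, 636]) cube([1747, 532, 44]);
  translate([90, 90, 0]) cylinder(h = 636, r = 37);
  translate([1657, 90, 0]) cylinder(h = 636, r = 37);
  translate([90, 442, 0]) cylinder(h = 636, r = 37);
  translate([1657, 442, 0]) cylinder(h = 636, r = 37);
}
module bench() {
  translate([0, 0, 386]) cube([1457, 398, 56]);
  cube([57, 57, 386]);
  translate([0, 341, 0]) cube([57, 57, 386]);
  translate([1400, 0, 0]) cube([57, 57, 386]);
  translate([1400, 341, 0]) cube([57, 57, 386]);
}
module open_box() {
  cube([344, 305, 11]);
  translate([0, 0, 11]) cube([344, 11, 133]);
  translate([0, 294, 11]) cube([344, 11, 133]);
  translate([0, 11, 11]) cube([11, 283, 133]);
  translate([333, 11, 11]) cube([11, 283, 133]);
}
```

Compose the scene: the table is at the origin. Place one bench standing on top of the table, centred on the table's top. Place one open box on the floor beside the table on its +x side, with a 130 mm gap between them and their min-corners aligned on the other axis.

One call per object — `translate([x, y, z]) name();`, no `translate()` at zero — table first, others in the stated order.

table();
translate([145, 67, 680]) bench();
translate([1877, 0, 0]) open_box();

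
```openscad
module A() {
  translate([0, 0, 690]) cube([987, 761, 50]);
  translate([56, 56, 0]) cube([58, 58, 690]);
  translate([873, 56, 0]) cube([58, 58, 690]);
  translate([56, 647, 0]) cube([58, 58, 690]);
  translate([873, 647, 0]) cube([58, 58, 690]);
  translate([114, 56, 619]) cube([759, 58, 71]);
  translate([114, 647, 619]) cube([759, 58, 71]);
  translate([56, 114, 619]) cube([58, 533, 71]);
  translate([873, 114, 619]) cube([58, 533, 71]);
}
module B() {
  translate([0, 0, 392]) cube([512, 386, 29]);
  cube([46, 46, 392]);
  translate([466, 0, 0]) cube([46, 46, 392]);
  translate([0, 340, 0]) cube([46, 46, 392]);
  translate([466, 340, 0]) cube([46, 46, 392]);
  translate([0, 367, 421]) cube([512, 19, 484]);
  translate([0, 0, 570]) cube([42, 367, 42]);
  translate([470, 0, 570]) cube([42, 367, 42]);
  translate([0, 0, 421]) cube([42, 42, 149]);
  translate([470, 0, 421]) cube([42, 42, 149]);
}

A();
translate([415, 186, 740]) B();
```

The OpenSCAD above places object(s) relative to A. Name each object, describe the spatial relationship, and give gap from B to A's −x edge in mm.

A is a table. B is a chair. The chair is on top of the table. The gap from the chair to the table's −x edge is 415 mm.

The chair's min-x is at 415; the table's min-x is 0; gap = 415 mm.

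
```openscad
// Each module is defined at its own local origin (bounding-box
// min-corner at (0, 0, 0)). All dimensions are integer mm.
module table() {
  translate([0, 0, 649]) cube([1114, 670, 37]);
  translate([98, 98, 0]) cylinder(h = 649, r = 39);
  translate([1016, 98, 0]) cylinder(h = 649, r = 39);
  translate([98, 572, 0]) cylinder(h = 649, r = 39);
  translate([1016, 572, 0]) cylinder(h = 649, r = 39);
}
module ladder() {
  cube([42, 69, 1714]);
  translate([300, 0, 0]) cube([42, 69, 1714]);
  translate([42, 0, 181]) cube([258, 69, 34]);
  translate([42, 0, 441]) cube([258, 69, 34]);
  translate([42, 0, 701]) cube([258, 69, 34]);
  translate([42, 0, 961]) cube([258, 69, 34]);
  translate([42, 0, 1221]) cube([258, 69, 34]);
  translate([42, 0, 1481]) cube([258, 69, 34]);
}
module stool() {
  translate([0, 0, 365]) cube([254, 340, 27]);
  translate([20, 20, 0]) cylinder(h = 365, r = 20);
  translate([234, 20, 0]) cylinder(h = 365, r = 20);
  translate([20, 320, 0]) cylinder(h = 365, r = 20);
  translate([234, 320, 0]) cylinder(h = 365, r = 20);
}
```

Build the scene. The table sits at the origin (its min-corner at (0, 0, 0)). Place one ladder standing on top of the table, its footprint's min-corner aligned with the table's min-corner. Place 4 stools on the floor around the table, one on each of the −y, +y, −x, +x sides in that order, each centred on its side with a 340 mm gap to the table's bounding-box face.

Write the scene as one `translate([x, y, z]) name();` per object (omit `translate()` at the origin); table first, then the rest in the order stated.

table();
translate([0, 0, 686]) ladder();
translate([430, -680, 0]) stool();
translate([430, 1010, 0]) stool();
translate([-594, 165, 0]) stool();
translate([1454, 165, 0]) stool();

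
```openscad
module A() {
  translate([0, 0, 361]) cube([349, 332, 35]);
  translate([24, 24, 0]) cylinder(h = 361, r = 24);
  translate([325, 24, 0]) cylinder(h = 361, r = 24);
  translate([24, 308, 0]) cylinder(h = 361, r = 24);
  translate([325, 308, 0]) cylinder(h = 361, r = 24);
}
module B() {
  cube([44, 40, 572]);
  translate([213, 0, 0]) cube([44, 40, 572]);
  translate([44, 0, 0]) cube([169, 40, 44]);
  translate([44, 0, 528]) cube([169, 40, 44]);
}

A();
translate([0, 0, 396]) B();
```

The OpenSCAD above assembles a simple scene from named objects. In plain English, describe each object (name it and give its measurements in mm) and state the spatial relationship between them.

A is a simple wooden stool: a rectangular seat 349 mm (x) by 332 mm (y), 35 mm thick, top face at z = 396 mm, on four round legs, each 48 mm in diameter. The legs rest on z = 0, each leg's axis is inset half a diameter from the nearest pair of seat edges (so the leg's bounding box is flush with the corner).

B is a rectangular picture frame lying in the x–z plane (depth along y). The opening is 169 mm wide (x) by 484 mm tall (z), surrounded by a border 44 mm wide on all four sides. The frame is 40 mm deep and is made of two full-height vertical stiles with two horizontal rails fitted between them.

The picture frame is on top of the stool.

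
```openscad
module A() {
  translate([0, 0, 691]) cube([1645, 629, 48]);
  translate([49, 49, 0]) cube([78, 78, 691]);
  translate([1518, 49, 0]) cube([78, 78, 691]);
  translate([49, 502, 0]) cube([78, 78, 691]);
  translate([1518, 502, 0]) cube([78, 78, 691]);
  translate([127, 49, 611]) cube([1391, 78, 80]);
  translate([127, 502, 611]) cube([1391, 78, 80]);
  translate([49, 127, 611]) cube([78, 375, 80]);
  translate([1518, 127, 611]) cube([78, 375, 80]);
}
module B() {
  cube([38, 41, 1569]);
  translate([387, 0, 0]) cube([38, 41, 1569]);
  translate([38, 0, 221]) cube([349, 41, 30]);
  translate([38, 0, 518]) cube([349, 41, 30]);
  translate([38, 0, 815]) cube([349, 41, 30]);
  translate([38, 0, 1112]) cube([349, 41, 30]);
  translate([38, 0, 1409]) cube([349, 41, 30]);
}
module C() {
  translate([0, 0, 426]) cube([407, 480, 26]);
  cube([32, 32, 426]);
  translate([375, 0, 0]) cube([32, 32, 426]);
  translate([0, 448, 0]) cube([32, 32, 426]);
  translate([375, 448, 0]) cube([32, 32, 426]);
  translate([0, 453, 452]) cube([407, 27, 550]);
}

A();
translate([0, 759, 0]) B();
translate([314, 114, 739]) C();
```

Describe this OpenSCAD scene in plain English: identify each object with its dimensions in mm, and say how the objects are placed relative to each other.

A is a table: top 1645 mm (x) × 629 mm (y), 48 mm thick, upper face at z = 739 mm, on four 78×78 mm square legs, each inset 49 mm from the nearest pair of top edges, running from z = 0 to the bottom of the top. Four apron rails, 78 mm thick and 80 mm tall, run between adjacent legs with their top edges flush with the underside of the top and their outer faces flush with the legs' outer faces.

B is a straight ladder. Two 38×41 mm vertical rails, 1569 mm tall, stand 425 mm apart (outside-to-outside) with their front faces coplanar on the −y side. 5 rungs, each 41 mm deep and 30 mm tall, span between the inner faces of the rails, front faces flush with the rails. The lowest rung's underside is at z = 221 mm and rungs are spaced 297 mm apart (underside to underside).

C is a chair: 407×480 mm seat, 26 mm thick, top at z = 452 mm, on four 32 mm square corner legs flush with the seat edges. A 27 mm thick backrest slab spans the full seat width, extending 550 mm above the seat top, its back face flush with the seat's +y edge.

The ladder is on the floor beside the table on its +y side. The chair is on top of the table.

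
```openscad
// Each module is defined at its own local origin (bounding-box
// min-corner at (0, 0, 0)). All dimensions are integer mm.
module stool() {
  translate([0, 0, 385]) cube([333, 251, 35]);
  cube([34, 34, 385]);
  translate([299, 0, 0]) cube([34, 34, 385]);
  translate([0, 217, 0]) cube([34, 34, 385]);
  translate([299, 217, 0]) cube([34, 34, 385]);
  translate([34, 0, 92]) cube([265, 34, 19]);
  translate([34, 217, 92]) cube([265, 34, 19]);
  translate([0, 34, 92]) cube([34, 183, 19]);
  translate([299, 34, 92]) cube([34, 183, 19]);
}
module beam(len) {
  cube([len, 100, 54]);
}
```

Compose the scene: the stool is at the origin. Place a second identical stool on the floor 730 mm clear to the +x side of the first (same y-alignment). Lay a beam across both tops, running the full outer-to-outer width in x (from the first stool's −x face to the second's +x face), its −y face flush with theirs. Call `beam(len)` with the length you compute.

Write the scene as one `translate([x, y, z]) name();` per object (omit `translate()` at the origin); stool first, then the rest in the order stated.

stool();
translate([1063, 0, 0]) stool();
translate([0, 0, 420]) beam(1396);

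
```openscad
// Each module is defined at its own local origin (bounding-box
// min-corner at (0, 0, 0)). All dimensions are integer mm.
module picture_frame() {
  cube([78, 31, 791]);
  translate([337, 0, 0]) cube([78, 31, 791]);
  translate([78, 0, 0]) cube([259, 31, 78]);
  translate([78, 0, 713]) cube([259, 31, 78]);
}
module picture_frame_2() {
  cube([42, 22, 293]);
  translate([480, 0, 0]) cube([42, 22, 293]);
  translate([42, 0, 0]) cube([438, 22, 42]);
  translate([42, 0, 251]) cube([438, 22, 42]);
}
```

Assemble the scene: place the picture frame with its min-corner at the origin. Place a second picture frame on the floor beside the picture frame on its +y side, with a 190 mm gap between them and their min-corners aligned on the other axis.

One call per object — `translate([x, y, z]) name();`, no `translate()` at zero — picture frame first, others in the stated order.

picture_frame();
translate([0, 221, 0]) picture_frame_2();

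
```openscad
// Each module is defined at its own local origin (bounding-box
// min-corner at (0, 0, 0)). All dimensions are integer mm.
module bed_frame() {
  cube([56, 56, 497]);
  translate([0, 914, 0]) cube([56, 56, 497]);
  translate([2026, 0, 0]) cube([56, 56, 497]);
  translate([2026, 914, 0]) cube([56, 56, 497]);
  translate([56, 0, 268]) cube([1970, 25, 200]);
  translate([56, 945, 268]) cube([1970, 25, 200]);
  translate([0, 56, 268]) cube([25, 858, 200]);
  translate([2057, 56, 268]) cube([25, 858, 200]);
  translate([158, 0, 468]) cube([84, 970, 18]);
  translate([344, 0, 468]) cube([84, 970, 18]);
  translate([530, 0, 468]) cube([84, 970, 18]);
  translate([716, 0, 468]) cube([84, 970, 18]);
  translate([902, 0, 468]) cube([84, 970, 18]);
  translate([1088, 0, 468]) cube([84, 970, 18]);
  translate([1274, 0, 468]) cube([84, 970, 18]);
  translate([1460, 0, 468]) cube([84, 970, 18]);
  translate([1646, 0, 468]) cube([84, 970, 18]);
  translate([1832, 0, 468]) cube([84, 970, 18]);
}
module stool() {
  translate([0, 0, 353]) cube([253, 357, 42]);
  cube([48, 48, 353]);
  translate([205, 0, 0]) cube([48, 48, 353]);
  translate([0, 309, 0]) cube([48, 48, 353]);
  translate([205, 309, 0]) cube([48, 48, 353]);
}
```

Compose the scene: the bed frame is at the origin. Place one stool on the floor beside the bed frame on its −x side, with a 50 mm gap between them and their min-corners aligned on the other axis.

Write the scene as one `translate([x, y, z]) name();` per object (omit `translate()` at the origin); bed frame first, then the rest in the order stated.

bed_frame();
translate([-303, 0, 0]) stool();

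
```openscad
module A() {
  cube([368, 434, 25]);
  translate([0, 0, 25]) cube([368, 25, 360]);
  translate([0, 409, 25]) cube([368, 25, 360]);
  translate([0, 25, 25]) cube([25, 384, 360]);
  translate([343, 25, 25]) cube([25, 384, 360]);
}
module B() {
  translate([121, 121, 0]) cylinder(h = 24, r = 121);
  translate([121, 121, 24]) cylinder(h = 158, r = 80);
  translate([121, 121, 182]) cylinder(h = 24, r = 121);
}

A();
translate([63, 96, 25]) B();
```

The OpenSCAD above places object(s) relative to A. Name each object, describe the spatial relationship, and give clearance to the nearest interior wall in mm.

A is an open box. B is a spool. The spool sits inside the open box, centred. The clearance to the nearest interior wall is 38 mm.

Clearances: x = 38, y = 71; minimum 38 mm.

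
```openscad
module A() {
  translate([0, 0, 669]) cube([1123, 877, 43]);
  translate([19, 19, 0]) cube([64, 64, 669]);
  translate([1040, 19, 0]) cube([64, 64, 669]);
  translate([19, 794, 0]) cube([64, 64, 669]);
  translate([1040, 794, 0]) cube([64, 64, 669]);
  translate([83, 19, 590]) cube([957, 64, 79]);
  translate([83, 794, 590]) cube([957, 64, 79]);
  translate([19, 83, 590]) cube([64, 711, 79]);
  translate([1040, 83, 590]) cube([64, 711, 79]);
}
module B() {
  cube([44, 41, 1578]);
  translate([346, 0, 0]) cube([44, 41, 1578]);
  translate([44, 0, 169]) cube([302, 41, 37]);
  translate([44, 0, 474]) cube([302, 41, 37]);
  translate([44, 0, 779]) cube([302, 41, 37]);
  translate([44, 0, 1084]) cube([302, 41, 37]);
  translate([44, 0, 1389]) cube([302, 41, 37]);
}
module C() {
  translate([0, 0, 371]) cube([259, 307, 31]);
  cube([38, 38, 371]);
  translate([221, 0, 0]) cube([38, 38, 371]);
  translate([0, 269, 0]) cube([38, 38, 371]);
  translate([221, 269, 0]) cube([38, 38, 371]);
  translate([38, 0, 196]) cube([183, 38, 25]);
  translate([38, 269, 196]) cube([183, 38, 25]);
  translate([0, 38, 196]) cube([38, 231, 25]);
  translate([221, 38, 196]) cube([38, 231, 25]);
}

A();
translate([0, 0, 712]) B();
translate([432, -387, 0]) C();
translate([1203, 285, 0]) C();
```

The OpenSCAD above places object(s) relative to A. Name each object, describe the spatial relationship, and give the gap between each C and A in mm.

A is a table. B is a ladder. C is a stool. The ladder is on top of the table. Two stools sit around the table at the −y, +x sides. The gap between each stool and the table is 80 mm.

Each stool's nearest face is 80 mm from the table's bounding box.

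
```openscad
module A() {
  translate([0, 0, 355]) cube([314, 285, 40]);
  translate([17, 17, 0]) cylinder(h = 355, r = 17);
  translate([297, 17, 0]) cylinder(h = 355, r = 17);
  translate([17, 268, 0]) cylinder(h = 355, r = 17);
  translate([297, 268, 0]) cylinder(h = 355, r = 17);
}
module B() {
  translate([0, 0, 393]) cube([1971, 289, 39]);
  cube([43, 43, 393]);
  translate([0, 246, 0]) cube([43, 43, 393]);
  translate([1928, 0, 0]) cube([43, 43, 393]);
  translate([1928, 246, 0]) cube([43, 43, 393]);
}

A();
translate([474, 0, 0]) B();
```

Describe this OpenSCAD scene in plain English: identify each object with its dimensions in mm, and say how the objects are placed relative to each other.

A is a four-legged stool. The seat is a 314×285×40 mm slab whose top surface is at z = 395 mm; four round legs, each 34 mm in diameter, run from the floor (z = 0) to the underside of the seat, each leg's axis is inset half a diameter from the nearest pair of seat edges (so the leg's bounding box is flush with the corner).

B is a long wooden bench with a 1971 mm (x) × 289 mm (y) seat, 39 mm thick, its top surface 432 mm above the floor. Four 43 mm square legs at the seat corners, flush with the edges, run from z = 0 to the seat underside.

The bench is on the floor beside the stool on its +x side.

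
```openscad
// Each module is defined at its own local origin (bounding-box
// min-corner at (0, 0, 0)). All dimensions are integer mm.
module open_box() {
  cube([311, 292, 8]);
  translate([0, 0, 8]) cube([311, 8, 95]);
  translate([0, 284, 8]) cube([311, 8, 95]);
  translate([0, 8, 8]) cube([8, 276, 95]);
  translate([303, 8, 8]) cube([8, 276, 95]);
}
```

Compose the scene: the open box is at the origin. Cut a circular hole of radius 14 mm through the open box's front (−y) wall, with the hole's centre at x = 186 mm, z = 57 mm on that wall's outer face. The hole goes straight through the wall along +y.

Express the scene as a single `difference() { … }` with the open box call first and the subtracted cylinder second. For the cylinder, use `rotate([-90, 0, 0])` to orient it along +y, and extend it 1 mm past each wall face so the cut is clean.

difference() {
  open_box();
  translate([186, -1, 57]) rotate([-90, 0, 0]) cylinder(h = 10, r = 14);
}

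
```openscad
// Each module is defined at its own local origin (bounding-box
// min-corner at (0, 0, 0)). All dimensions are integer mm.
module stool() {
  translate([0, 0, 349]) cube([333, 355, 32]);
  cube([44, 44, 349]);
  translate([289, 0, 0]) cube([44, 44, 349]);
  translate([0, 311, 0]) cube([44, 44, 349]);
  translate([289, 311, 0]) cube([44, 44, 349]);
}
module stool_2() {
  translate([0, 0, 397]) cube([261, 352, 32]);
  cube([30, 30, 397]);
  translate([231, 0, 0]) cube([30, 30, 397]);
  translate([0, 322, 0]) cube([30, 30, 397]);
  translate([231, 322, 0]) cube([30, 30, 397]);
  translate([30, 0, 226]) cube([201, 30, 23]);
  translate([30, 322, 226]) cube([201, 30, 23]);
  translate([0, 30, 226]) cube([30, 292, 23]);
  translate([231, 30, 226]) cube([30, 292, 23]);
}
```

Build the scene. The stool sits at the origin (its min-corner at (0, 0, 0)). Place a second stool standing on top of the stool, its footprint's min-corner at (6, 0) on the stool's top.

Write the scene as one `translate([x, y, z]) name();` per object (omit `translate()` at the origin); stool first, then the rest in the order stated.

stool();
translate([6, 0, 381]) stool_2();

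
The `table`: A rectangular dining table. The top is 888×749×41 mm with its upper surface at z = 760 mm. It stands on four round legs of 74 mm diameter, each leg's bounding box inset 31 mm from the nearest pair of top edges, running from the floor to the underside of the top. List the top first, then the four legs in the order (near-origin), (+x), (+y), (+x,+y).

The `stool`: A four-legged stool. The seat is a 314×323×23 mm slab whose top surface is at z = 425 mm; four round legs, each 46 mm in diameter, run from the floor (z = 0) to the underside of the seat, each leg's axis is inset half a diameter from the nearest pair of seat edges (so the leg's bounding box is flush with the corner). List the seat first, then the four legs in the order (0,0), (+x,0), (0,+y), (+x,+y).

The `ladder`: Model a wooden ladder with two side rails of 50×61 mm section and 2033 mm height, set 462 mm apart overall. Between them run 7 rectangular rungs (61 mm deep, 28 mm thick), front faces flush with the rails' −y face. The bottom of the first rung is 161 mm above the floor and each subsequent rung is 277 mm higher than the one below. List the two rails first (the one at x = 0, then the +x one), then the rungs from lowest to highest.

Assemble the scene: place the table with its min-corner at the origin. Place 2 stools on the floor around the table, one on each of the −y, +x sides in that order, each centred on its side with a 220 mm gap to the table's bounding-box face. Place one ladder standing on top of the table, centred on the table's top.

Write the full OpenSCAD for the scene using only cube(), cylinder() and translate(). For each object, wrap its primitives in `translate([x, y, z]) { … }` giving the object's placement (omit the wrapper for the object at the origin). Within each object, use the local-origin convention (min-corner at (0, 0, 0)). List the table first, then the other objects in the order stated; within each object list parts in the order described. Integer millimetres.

translate([0, 0, 719]) cube([888, 749, 41]);
translate([68, 68, 0]) cylinder(h = 719, r = 37);
translate([820, 68, 0]) cylinder(h = 719, r = 37);
translate([68, 681, 0]) cylinder(h = 719, r = 37);
translate([820, 681, 0]) cylinder(h = 719, r = 37);
translate([287, -543, 0]) {
  translate([0, 0, 402]) cube([314, 323, 23]);
  translate([23, 23, 0]) cylinder(h = 402, r = 23);
  translate([291, 23, 0]) cylinder(h = 402, r = 23);
  translate([23, 300, 0]) cylinder(h = 402, r = 23);
  translate([291, 300, 0]) cylinder(h = 402, r = 23);
}
translate([1108, 213, 0]) {
  translate([0, 0, 402]) cube([314, 323, 23]);
  translate([23, 23, 0]) cylinder(h = 402, r = 23);
  translate([291, 23, 0]) cylinder(h = 402, r = 23);
  translate([23, 300, 0]) cylinder(h = 402, r = 23);
  translate([291, 300, 0]) cylinder(h = 402, r = 23);
}
translate([213, 344, 760]) {
  cube([50, 61, 2033]);
  translate([412, 0, 0]) cube([50, 61, 2033]);
  translate([50, 0, 161]) cube([362, 61, 28]);
  translate([50, 0, 438]) cube([362, 61, 28]);
  translate([50, 0, 715]) cube([362, 61, 28]);
  translate([50, 0, 992]) cube([362, 61, 28]);
  translate([50, 0, 1269]) cube([362, 61, 28]);
  translate([50, 0, 1546]) cube([362, 61, 28]);
  translate([50, 0, 1823]) cube([362, 61, 28]);
}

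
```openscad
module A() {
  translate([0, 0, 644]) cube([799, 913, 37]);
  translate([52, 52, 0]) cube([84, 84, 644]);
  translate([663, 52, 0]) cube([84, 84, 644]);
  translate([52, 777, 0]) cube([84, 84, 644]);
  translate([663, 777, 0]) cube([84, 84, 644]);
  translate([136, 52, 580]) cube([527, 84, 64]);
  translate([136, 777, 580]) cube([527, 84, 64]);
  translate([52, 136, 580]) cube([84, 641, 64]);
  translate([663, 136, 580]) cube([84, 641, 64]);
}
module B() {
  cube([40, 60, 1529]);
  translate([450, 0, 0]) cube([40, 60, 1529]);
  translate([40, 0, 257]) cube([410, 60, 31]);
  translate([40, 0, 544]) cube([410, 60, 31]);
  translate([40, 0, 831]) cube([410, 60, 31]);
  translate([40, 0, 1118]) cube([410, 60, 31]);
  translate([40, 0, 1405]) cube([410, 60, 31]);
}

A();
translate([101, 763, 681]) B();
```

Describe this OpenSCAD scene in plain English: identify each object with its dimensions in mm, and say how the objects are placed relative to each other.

A is a table with a 799×913 mm rectangular top, 37 mm thick, top surface at z = 681 mm, supported by four 84×84 mm square legs, each inset 52 mm from the nearest pair of top edges, running from the floor. Four apron rails, 84 mm thick and 64 mm tall, run between adjacent legs with their top edges flush with the underside of the top and their outer faces flush with the legs' outer faces.

B is a straight ladder. Two 40×60 mm vertical rails, 1529 mm tall, stand 490 mm apart (outside-to-outside) with their front faces coplanar on the −y side. 5 rungs, each 60 mm deep and 31 mm tall, span between the inner faces of the rails, front faces flush with the rails. The lowest rung's underside is at z = 257 mm and rungs are spaced 287 mm apart (underside to underside).

The ladder is on top of the table.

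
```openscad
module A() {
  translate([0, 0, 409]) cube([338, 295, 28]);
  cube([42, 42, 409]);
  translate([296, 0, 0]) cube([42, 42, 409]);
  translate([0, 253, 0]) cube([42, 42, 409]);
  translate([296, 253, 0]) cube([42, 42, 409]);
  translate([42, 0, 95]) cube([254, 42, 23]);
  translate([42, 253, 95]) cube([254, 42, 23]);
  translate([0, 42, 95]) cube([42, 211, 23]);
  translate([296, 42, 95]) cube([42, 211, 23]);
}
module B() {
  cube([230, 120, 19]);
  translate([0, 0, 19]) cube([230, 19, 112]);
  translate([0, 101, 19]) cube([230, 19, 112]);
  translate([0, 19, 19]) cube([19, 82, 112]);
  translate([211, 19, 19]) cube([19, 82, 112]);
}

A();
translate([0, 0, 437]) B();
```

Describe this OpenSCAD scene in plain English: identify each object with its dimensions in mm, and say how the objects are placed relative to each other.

A is a simple wooden stool: a rectangular seat 338 mm (x) by 295 mm (y), 28 mm thick, top face at z = 437 mm, on four square legs, each 42×42 mm in cross-section. The legs rest on z = 0, each flush with a corner of the seat. Four stretchers, 42 mm wide and 23 mm tall, connect adjacent legs with their undersides at z = 95 mm, each running between the inner faces of the legs it joins and aligned with the legs' outer faces on the other axis.

B is an open-topped rectangular box: outside dimensions 230×120×131 mm, with a uniform wall and base thickness of 19 mm. The base is a full 230×120 slab on the floor; four walls sit on top of the base. The front and back walls (the −y and +y sides) span the full width; the two side walls fit between them.

The open box is on top of the stool.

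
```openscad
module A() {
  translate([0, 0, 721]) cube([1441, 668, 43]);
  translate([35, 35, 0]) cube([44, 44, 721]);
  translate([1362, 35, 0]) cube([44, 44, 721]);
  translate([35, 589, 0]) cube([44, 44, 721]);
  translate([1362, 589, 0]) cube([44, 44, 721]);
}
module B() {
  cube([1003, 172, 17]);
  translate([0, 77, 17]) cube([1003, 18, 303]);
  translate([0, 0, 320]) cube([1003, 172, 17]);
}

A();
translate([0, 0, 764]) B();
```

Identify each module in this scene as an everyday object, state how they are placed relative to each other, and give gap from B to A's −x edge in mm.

The I-beam's min-x is at 0; the table's min-x is 0; gap = 0 mm.

A is a table. B is an I-beam. The I-beam is on top of the table. The gap from the I-beam to the table's −x edge is 0 mm.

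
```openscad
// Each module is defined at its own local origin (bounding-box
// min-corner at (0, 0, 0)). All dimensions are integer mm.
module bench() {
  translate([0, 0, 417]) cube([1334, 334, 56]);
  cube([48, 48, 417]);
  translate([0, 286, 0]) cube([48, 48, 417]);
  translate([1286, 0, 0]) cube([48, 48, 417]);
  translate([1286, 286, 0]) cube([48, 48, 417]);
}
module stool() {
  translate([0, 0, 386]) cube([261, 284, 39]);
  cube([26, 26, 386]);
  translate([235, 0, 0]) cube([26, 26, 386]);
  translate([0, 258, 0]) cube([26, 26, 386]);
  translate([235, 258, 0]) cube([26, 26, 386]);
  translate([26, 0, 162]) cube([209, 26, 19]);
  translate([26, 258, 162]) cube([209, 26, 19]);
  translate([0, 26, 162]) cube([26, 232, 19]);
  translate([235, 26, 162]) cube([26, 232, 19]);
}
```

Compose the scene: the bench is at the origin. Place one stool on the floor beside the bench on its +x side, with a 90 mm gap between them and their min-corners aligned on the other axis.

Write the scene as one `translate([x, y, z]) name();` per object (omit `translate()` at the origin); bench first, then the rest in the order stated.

bench();
translate([1424, 0, 0]) stool();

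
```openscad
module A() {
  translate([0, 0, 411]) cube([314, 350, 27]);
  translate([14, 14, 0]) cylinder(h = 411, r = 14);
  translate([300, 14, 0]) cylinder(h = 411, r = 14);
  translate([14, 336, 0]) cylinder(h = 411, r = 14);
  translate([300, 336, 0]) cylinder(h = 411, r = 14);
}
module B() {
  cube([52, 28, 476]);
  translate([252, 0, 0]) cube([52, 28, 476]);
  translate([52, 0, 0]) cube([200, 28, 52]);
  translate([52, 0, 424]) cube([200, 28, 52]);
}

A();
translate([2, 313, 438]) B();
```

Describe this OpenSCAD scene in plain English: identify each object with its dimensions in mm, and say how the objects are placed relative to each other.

A is a four-legged stool. The seat is 314×350 mm, 27 mm thick, top at z = 438 mm. It stands on four round legs, each 28 mm in diameter, from z = 0 to the seat underside, each leg's axis is inset half a diameter from the nearest pair of seat edges (so the leg's bounding box is flush with the corner).

B is a picture frame with a 200×372 mm rectangular opening (x by z) and a uniform 52 mm border on every side. Frame depth is 28 mm along y. It is built from two vertical stiles running the full outside height and two horizontal rails spanning the gap between the stiles.

The picture frame is on top of the stool.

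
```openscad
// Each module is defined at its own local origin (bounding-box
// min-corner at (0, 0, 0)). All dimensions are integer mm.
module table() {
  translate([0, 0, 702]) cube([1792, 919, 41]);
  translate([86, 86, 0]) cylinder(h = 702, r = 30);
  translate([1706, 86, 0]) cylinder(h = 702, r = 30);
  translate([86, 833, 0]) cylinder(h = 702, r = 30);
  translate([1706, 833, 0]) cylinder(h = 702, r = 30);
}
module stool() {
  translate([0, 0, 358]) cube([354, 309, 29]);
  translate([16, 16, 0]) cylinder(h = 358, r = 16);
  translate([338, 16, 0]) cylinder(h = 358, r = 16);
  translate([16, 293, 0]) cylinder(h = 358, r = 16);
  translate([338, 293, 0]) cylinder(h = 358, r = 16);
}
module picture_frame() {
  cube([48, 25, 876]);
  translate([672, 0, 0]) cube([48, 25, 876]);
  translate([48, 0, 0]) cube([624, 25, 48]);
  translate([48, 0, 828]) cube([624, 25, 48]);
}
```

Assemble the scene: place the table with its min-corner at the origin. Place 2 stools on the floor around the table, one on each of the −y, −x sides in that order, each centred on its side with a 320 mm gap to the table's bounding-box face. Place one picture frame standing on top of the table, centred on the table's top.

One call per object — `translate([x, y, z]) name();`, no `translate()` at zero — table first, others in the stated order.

table();
translate([719, -629, 0]) stool();
translate([-674, 305, 0]) stool();
translate([536, 447, 743]) picture_frame();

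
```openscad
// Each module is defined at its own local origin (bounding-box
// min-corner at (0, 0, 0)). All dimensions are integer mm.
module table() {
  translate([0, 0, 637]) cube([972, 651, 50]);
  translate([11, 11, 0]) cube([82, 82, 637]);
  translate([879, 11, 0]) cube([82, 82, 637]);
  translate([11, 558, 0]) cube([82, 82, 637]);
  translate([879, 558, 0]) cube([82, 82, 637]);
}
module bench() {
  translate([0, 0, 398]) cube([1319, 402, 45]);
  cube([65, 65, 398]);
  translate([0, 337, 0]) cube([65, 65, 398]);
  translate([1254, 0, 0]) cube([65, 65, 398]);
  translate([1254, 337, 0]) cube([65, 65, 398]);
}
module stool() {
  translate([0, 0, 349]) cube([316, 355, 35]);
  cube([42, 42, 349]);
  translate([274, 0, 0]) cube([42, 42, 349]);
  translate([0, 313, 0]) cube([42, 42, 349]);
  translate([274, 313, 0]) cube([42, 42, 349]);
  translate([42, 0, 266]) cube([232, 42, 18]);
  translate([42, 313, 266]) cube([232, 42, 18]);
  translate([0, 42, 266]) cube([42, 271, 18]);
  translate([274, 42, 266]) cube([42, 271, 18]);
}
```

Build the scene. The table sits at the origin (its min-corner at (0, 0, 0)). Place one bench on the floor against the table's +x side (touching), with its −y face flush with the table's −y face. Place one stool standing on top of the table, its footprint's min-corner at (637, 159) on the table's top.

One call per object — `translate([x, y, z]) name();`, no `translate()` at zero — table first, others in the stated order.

table();
translate([972, 0, 0]) bench();
translate([637, 159, 687]) stool();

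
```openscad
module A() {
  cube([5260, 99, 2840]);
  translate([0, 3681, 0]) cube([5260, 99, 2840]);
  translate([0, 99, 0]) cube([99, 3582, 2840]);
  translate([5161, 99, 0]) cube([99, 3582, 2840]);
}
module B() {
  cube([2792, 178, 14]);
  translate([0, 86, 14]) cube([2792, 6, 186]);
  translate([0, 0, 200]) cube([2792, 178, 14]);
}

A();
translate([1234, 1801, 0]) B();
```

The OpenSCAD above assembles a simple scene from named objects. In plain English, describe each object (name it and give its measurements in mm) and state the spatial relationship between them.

A is a box-shaped house frame (walls only): outside footprint 5260×3780 mm, wall height 2840 mm, wall thickness 99 mm. The two y-facing walls run the full x-width; the two x-facing walls fit between the inner faces of the y-facing walls.

B is an I-beam lying along x, 2792 mm long. Overall section height 214 mm. Two flanges 178 mm wide (y) and 14 mm thick, one on the floor and one at the top; a web 6 mm thick runs between them, centred on the flange width.

The I-beam sits inside the house frame, centred.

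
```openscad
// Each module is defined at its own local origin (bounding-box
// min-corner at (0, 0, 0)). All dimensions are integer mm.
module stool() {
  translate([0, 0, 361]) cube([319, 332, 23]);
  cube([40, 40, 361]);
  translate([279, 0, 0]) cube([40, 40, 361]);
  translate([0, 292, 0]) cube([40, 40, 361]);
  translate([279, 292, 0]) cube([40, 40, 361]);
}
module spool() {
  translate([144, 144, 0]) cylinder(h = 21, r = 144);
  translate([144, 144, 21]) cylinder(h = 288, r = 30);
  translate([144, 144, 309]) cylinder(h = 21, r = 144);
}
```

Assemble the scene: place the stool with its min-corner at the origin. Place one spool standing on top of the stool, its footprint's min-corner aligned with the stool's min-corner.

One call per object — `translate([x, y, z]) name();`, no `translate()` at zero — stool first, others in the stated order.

stool();
translate([0, 0, 384]) spool();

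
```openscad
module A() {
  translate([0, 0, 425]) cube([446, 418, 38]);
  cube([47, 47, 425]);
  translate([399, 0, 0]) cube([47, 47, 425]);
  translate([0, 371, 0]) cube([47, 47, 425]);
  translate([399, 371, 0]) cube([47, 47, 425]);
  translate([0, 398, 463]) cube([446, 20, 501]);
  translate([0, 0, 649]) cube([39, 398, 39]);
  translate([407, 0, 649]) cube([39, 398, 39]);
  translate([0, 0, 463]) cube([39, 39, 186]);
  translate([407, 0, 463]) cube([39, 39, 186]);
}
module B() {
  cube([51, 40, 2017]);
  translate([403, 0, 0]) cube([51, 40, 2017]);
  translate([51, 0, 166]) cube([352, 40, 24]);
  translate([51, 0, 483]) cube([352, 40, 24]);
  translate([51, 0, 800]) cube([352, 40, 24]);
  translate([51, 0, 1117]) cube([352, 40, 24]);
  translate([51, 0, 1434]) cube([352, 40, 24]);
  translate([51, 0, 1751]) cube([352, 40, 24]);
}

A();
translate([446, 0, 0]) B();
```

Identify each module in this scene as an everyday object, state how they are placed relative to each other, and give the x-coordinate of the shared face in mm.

The chair's +x face and the ladder's −x face are both at x = 446 mm.

A is a chair. B is a ladder. The ladder is against the chair's +x side, with their −y faces flush. The x-coordinate of the shared face is 446 mm.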